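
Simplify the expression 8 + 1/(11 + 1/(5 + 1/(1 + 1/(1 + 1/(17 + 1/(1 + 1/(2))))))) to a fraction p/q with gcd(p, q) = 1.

Start with 2.
1 + 1/(2/1) = 1 + 1/2 = 3/2
17 + 1/(3/2) = 17 + 2/3 = 53/3
1 + 1/(53/3) = 1 + 3/53 = 56/53
1 + 1/(56/53) = 1 + 53/56 = 109/56
5 + 1/(109/56) = 5 + 56/109 = 601/109
11 + 1/(601/109) = 11 + 109/601 = 6720/601
8 + 1/(6720/601) = 8 + 601/6720 = 54361/6720

54361/6720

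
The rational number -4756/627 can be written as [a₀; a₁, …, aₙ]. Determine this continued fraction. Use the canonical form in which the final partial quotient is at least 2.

⌊-4756/627⌋ = -8, remainder 260
⌊627/260⌋ = 2, remainder 107
⌊260/107⌋ = 2, remainder 46
⌊107/46⌋ = 2, remainder 15
⌊46/15⌋ = 3, remainder 1
⌊15/1⌋ = 15, remainder 0

[-8; 2, 2, 2, 3, 15]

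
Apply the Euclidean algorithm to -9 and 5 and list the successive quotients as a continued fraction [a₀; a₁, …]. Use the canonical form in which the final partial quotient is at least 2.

-9 = -2·5 + 1, so a_0 = -2
5 = 5·1 + 0, so a_1 = 5

[-2; 5]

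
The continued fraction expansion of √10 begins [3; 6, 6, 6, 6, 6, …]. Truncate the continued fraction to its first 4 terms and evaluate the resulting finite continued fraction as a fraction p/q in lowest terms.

Start with 6.
6 + 1/(6/1) = 6 + 1/6 = 37/6
6 + 1/(37/6) = 6 + 6/37 = 228/37
3 + 1/(228/37) = 3 + 37/228 = 721/228

721/228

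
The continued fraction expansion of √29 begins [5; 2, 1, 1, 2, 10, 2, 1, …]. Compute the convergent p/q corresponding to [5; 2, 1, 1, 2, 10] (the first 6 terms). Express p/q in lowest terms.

Start with 10.
2 + 1/(10/1) = 2 + 1/10 = 21/10
1 + 1/(21/10) = 1 + 10/21 = 31/21
1 + 1/(31/21) = 1 + 21/31 = 52/31
2 + 1/(52/31) = 2 + 31/52 = 135/52
5 + 1/(135/52) = 5 + 52/135 = 727/135

727/135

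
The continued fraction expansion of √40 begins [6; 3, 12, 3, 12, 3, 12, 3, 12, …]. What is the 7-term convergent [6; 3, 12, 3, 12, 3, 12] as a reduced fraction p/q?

Use the convergent recurrence hₖ = aₖ·hₖ₋₁ + hₖ₋₂ (and likewise for the denominators kₖ):
a_0 = 6: 6/1
a_1 = 3: 19/3
a_2 = 12: 234/37
a_3 = 3: 721/114
a_4 = 12: 8886/1405
a_5 = 3: 27379/4329
a_6 = 12: 337434/53353

337434/53353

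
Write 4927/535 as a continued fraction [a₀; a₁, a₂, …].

[9; 4, 1, 3, 2, 12]

Apply division with remainder until the remainder is 0:
⌊4927/535⌋ = 9, remainder 112
⌊535/112⌋ = 4, remainder 87
⌊112/87⌋ = 1, remainder 25
⌊87/25⌋ = 3, remainder 12
⌊25/12⌋ = 2, remainder 1
⌊12/1⌋ = 12, remainder 0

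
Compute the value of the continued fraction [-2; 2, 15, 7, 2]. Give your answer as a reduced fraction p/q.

-711/469

Collapse the nested fraction from the inside out:
Start with 2.
7 + 1/(2/1) = 7 + 1/2 = 15/2
15 + 1/(15/2) = 15 + 2/15 = 227/15
2 + 1/(227/15) = 2 + 15/227 = 469/227
-2 + 1/(469/227) = -2 + 227/469 = -711/469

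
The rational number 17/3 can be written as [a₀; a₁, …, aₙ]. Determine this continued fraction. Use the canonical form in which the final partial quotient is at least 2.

[5; 1, 2]

Apply division with remainder until the remainder is 0:
17 = 5·3 + 2, so a_0 = 5
3 = 1·2 + 1, so a_1 = 1
2 = 2·1 + 0, so a_2 = 2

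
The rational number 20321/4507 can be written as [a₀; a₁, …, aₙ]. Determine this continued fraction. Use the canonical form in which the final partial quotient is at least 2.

Apply division with remainder until the remainder is 0:
20321 = 4·4507 + 2293, so a_0 = 4
4507 = 1·2293 + 2214, so a_1 = 1
2293 = 1·2214 + 79, so a_2 = 1
2214 = 28·79 + 2, so a_3 = 28
79 = 39·2 + 1, so a_4 = 39
2 = 2·1 + 0, so a_5 = 2

[4; 1, 1, 28, 39, 2]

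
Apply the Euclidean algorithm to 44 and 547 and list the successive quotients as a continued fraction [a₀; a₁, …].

Run the Euclidean algorithm, recording each quotient:
⌊44/547⌋ = 0, remainder 44
⌊547/44⌋ = 12, remainder 19
⌊44/19⌋ = 2, remainder 6
⌊19/6⌋ = 3, remainder 1
⌊6/1⌋ = 6, remainder 0

[0; 12, 2, 3, 6]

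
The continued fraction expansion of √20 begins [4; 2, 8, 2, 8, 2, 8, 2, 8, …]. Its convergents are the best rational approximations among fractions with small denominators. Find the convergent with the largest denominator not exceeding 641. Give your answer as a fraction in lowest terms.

1364/305

a_0 = 4: 4/1  (≤ bound)
a_1 = 2: 9/2  (≤ bound)
a_2 = 8: 76/17  (≤ bound)
a_3 = 2: 161/36  (≤ bound)
a_4 = 8: 1364/305  (≤ bound)
a_5 = 2: 2889/646  (> 641, stop)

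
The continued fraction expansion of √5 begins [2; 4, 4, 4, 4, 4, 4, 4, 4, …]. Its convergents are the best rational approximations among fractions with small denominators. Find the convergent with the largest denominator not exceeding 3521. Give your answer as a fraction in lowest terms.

2889/1292

List convergents until the denominator exceeds the bound:
a_0 = 2: 2/1  (≤ bound)
a_1 = 4: 9/4  (≤ bound)
a_2 = 4: 38/17  (≤ bound)
a_3 = 4: 161/72  (≤ bound)
a_4 = 4: 682/305  (≤ bound)
a_5 = 4: 2889/1292  (≤ bound)
a_6 = 4: 12238/5473  (> 3521, stop)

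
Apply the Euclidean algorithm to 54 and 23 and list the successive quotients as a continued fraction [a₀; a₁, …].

Repeatedly divide and take the remainder:
⌊54/23⌋ = 2, remainder 8
⌊23/8⌋ = 2, remainder 7
⌊8/7⌋ = 1, remainder 1
⌊7/1⌋ = 7, remainder 0

[2; 2, 1, 7]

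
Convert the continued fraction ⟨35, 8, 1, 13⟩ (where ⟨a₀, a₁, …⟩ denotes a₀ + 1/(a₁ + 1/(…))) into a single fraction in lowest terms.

4389/125

a_0 = 35: 35/1
a_1 = 8: 281/8
a_2 = 1: 316/9
a_3 = 13: 4389/125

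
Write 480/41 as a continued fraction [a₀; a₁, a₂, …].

[11; 1, 2, 2, 2, 2]

Run the Euclidean algorithm, recording each quotient:
480 ÷ 41 → quotient 11, remainder 29
41 ÷ 29 → quotient 1, remainder 12
29 ÷ 12 → quotient 2, remainder 5
12 ÷ 5 → quotient 2, remainder 2
5 ÷ 2 → quotient 2, remainder 1
2 ÷ 1 → quotient 2, remainder 0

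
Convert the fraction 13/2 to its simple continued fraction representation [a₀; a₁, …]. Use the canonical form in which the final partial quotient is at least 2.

⌊13/2⌋ = 6, remainder 1
⌊2/1⌋ = 2, remainder 0

[6; 2]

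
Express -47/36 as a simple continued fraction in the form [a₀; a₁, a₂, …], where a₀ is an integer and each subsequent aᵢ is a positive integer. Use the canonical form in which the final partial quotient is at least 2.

[-2; 1, 2, 3, 1, 2]

⌊-47/36⌋ = -2, remainder 25
⌊36/25⌋ = 1, remainder 11
⌊25/11⌋ = 2, remainder 3
⌊11/3⌋ = 3, remainder 2
⌊3/2⌋ = 1, remainder 1
⌊2/1⌋ = 2, remainder 0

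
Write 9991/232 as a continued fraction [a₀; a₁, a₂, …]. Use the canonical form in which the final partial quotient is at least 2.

[43; 15, 2, 7]

⌊9991/232⌋ = 43, remainder 15
⌊232/15⌋ = 15, remainder 7
⌊15/7⌋ = 2, remainder 1
⌊7/1⌋ = 7, remainder 0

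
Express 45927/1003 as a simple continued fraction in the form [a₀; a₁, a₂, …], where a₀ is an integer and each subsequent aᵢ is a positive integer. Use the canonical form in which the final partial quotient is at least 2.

45927 ÷ 1003 → quotient 45, remainder 792
1003 ÷ 792 → quotient 1, remainder 211
792 ÷ 211 → quotient 3, remainder 159
211 ÷ 159 → quotient 1, remainder 52
159 ÷ 52 → quotient 3, remainder 3
52 ÷ 3 → quotient 17, remainder 1
3 ÷ 1 → quotient 3, remainder 0

[45; 1, 3, 1, 3, 17, 3]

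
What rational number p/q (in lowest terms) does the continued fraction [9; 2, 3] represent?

Start with 3.
2 + 1/(3/1) = 2 + 1/3 = 7/3
9 + 1/(7/3) = 9 + 3/7 = 66/7

66/7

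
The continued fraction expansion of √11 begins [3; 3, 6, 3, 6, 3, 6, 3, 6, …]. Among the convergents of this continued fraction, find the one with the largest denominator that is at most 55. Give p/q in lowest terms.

63/19

a_0 = 3: 3/1  (≤ bound)
a_1 = 3: 10/3  (≤ bound)
a_2 = 6: 63/19  (≤ bound)
a_3 = 3: 199/60  (> 55, stop)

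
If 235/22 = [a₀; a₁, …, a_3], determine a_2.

235 ÷ 22 → quotient 10, remainder 15
22 ÷ 15 → quotient 1, remainder 7
15 ÷ 7 → quotient 2, remainder 1

2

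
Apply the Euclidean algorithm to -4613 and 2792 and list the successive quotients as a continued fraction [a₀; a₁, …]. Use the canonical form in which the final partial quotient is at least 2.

[-2; 2, 1, 7, 40, 3]

Apply division with remainder until the remainder is 0:
-4613 = -2·2792 + 971, so a_0 = -2
2792 = 2·971 + 850, so a_1 = 2
971 = 1·850 + 121, so a_2 = 1
850 = 7·121 + 3, so a_3 = 7
121 = 40·3 + 1, so a_4 = 40
3 = 3·1 + 0, so a_5 = 3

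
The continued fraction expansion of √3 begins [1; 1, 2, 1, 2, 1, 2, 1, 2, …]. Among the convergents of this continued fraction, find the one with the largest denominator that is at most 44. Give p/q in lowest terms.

a_0 = 1: 1/1  (≤ bound)
a_1 = 1: 2/1  (≤ bound)
a_2 = 2: 5/3  (≤ bound)
a_3 = 1: 7/4  (≤ bound)
a_4 = 2: 19/11  (≤ bound)
a_5 = 1: 26/15  (≤ bound)
a_6 = 2: 71/41  (≤ bound)
a_7 = 1: 97/56  (> 44, stop)

71/41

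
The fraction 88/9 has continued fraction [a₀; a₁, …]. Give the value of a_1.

Repeatedly divide and take the remainder:
88 ÷ 9 → quotient 9, remainder 7
9 ÷ 7 → quotient 1, remainder 2

1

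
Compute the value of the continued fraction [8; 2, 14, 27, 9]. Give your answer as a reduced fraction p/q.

Work from the innermost term outward:
Start with 9.
27 + 1/(9/1) = 27 + 1/9 = 244/9
14 + 1/(244/9) = 14 + 9/244 = 3425/244
2 + 1/(3425/244) = 2 + 244/3425 = 7094/3425
8 + 1/(7094/3425) = 8 + 3425/7094 = 60177/7094

60177/7094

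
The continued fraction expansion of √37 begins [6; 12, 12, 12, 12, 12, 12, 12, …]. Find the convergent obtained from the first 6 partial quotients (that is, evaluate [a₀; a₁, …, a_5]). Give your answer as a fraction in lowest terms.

1555849/255780

a_0 = 6: 6/1
a_1 = 12: 73/12
a_2 = 12: 882/145
a_3 = 12: 10657/1752
a_4 = 12: 128766/21169
a_5 = 12: 1555849/255780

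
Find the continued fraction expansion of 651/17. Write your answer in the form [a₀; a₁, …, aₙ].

Repeatedly divide and take the remainder:
⌊651/17⌋ = 38, remainder 5
⌊17/5⌋ = 3, remainder 2
⌊5/2⌋ = 2, remainder 1
⌊2/1⌋ = 2, remainder 0

[38; 3, 2, 2]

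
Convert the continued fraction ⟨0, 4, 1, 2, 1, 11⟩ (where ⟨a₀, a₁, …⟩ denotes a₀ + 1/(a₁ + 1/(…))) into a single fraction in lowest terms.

47/223

Use the convergent recurrence hₖ = aₖ·hₖ₋₁ + hₖ₋₂ (and likewise for the denominators kₖ):
a_0 = 0: 0/1
a_1 = 4: 1/4
a_2 = 1: 1/5
a_3 = 2: 3/14
a_4 = 1: 4/19
a_5 = 11: 47/223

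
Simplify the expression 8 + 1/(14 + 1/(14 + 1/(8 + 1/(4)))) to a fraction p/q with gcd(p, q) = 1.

Build up convergents one term at a time:
a_0 = 8: 8/1
a_1 = 14: 113/14
a_2 = 14: 1590/197
a_3 = 8: 12833/1590
a_4 = 4: 52922/6557

52922/6557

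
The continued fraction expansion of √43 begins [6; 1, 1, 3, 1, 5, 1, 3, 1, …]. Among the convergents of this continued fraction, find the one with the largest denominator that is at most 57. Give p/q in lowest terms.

List convergents until the denominator exceeds the bound:
a_0 = 6: 6/1  (≤ bound)
a_1 = 1: 7/1  (≤ bound)
a_2 = 1: 13/2  (≤ bound)
a_3 = 3: 46/7  (≤ bound)
a_4 = 1: 59/9  (≤ bound)
a_5 = 5: 341/52  (≤ bound)
a_6 = 1: 400/61  (> 57, stop)

341/52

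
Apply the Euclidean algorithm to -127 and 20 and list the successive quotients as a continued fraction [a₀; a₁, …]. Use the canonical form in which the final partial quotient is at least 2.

[-7; 1, 1, 1, 6]

-127 = -7·20 + 13, so a_0 = -7
20 = 1·13 + 7, so a_1 = 1
13 = 1·7 + 6, so a_2 = 1
7 = 1·6 + 1, so a_3 = 1
6 = 6·1 + 0, so a_4 = 6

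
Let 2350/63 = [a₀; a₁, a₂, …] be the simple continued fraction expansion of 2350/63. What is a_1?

2350 ÷ 63 → quotient 37, remainder 19
63 ÷ 19 → quotient 3, remainder 6

3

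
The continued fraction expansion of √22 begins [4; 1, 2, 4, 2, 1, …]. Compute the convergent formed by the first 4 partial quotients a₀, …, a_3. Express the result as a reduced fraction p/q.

61/13

Use the convergent recurrence hₖ = aₖ·hₖ₋₁ + hₖ₋₂ (and likewise for the denominators kₖ):
a_0 = 4: 4/1
a_1 = 1: 5/1
a_2 = 2: 14/3
a_3 = 4: 61/13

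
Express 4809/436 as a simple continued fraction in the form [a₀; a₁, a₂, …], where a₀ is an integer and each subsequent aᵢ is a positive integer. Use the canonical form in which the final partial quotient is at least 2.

4809 = 11·436 + 13, so a_0 = 11
436 = 33·13 + 7, so a_1 = 33
13 = 1·7 + 6, so a_2 = 1
7 = 1·6 + 1, so a_3 = 1
6 = 6·1 + 0, so a_4 = 6

[11; 33, 1, 1, 6]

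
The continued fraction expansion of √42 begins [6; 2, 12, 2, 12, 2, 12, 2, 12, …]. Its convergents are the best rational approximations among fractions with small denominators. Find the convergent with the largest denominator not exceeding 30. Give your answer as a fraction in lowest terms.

162/25

List convergents until the denominator exceeds the bound:
a_0 = 6: 6/1  (≤ bound)
a_1 = 2: 13/2  (≤ bound)
a_2 = 12: 162/25  (≤ bound)
a_3 = 2: 337/52  (> 30, stop)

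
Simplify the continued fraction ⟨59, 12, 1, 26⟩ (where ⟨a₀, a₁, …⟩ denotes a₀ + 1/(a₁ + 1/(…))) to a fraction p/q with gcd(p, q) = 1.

20677/350

Collapse the nested fraction from the inside out:
Start with 26.
1 + 1/(26/1) = 1 + 1/26 = 27/26
12 + 1/(27/26) = 12 + 26/27 = 350/27
59 + 1/(350/27) = 59 + 27/350 = 20677/350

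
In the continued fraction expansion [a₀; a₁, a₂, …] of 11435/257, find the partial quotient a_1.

2

11435 ÷ 257 → quotient 44, remainder 127
257 ÷ 127 → quotient 2, remainder 3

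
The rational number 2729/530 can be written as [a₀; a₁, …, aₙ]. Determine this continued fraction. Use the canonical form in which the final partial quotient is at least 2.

[5; 6, 1, 2, 2, 3, 3]

2729 = 5·530 + 79, so a_0 = 5
530 = 6·79 + 56, so a_1 = 6
79 = 1·56 + 23, so a_2 = 1
56 = 2·23 + 10, so a_3 = 2
23 = 2·10 + 3, so a_4 = 2
10 = 3·3 + 1, so a_5 = 3
3 = 3·1 + 0, so a_6 = 3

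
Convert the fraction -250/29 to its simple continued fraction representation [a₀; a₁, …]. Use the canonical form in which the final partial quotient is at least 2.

[-9; 2, 1, 1, 1, 3]

-250 ÷ 29 → quotient -9, remainder 11
29 ÷ 11 → quotient 2, remainder 7
11 ÷ 7 → quotient 1, remainder 4
7 ÷ 4 → quotient 1, remainder 3
4 ÷ 3 → quotient 1, remainder 1
3 ÷ 1 → quotient 3, remainder 0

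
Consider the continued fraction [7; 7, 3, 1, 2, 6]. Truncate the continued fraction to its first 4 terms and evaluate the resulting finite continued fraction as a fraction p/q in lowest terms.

Work from the innermost term outward:
Start with 1.
3 + 1/(1/1) = 3 + 1/1 = 4/1
7 + 1/(4/1) = 7 + 1/4 = 29/4
7 + 1/(29/4) = 7 + 4/29 = 207/29

207/29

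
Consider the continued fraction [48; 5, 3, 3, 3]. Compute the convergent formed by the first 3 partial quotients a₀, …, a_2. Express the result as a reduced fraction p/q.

Start with 3.
5 + 1/(3/1) = 5 + 1/3 = 16/3
48 + 1/(16/3) = 48 + 3/16 = 771/16

771/16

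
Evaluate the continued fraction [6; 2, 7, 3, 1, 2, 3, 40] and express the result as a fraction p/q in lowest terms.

149866/23171

Start with 40.
3 + 1/(40/1) = 3 + 1/40 = 121/40
2 + 1/(121/40) = 2 + 40/121 = 282/121
1 + 1/(282/121) = 1 + 121/282 = 403/282
3 + 1/(403/282) = 3 + 282/403 = 1491/403
7 + 1/(1491/403) = 7 + 403/1491 = 10840/1491
2 + 1/(10840/1491) = 2 + 1491/10840 = 23171/10840
6 + 1/(23171/10840) = 6 + 10840/23171 = 149866/23171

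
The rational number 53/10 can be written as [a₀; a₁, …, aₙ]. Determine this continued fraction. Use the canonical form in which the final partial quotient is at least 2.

[5; 3, 3]

⌊53/10⌋ = 5, remainder 3
⌊10/3⌋ = 3, remainder 1
⌊3/1⌋ = 3, remainder 0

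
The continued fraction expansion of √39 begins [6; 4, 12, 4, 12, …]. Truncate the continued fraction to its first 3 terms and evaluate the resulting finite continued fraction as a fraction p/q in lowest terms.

Use the convergent recurrence hₖ = aₖ·hₖ₋₁ + hₖ₋₂ (and likewise for the denominators kₖ):
a_0 = 6: 6/1
a_1 = 4: 25/4
a_2 = 12: 306/49

306/49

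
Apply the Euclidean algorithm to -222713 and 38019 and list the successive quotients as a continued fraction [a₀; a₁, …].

⌊-222713/38019⌋ = -6, remainder 5401
⌊38019/5401⌋ = 7, remainder 212
⌊5401/212⌋ = 25, remainder 101
⌊212/101⌋ = 2, remainder 10
⌊101/10⌋ = 10, remainder 1
⌊10/1⌋ = 10, remainder 0

[-6; 7, 25, 2, 10, 10]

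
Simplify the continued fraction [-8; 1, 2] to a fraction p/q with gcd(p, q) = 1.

-22/3

Start with 2.
1 + 1/(2/1) = 1 + 1/2 = 3/2
-8 + 1/(3/2) = -8 + 2/3 = -22/3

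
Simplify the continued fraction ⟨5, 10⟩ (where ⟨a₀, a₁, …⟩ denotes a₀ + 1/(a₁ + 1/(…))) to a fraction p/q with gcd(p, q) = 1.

51/10

a_0 = 5: 5/1
a_1 = 10: 51/10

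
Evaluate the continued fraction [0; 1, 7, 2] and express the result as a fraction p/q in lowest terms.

Use the convergent recurrence hₖ = aₖ·hₖ₋₁ + hₖ₋₂ (and likewise for the denominators kₖ):
a_0 = 0: 0/1
a_1 = 1: 1/1
a_2 = 7: 7/8
a_3 = 2: 15/17

15/17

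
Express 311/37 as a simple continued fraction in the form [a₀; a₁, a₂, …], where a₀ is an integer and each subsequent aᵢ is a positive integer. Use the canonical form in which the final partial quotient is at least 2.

311 = 8·37 + 15, so a_0 = 8
37 = 2·15 + 7, so a_1 = 2
15 = 2·7 + 1, so a_2 = 2
7 = 7·1 + 0, so a_3 = 7

[8; 2, 2, 7]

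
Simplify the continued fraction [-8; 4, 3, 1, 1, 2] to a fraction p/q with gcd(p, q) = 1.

a_0 = -8: -8/1
a_1 = 4: -31/4
a_2 = 3: -101/13
a_3 = 1: -132/17
a_4 = 1: -233/30
a_5 = 2: -598/77

-598/77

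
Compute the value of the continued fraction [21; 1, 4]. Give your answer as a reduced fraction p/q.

a_0 = 21: 21/1
a_1 = 1: 22/1
a_2 = 4: 109/5

109/5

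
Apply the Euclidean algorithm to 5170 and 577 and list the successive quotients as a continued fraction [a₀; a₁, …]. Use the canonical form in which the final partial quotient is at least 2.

5170 = 8·577 + 554, so a_0 = 8
577 = 1·554 + 23, so a_1 = 1
554 = 24·23 + 2, so a_2 = 24
23 = 11·2 + 1, so a_3 = 11
2 = 2·1 + 0, so a_4 = 2

[8; 1, 24, 11, 2]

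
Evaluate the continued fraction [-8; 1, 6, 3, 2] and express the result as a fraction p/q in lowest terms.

-364/51

a_0 = -8: -8/1
a_1 = 1: -7/1
a_2 = 6: -50/7
a_3 = 3: -157/22
a_4 = 2: -364/51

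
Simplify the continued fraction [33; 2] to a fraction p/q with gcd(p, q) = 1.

67/2

Collapse the nested fraction from the inside out:
Start with 2.
33 + 1/(2/1) = 33 + 1/2 = 67/2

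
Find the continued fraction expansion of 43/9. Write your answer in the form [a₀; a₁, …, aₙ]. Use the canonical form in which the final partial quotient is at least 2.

[4; 1, 3, 2]

Repeatedly divide and take the remainder:
⌊43/9⌋ = 4, remainder 7
⌊9/7⌋ = 1, remainder 2
⌊7/2⌋ = 3, remainder 1
⌊2/1⌋ = 2, remainder 0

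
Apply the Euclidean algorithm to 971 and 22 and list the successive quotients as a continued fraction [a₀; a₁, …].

Run the Euclidean algorithm, recording each quotient:
971 = 44·22 + 3, so a_0 = 44
22 = 7·3 + 1, so a_1 = 7
3 = 3·1 + 0, so a_2 = 3

[44; 7, 3]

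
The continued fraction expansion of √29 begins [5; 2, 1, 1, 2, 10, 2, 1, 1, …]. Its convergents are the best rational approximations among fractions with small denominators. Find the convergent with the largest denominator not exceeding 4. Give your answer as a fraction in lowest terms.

a_0 = 5: 5/1  (≤ bound)
a_1 = 2: 11/2  (≤ bound)
a_2 = 1: 16/3  (≤ bound)
a_3 = 1: 27/5  (> 4, stop)

16/3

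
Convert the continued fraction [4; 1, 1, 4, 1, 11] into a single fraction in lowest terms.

591/130

Starting at the tail and folding back:
Start with 11.
1 + 1/(11/1) = 1 + 1/11 = 12/11
4 + 1/(12/11) = 4 + 11/12 = 59/12
1 + 1/(59/12) = 1 + 12/59 = 71/59
1 + 1/(71/59) = 1 + 59/71 = 130/71
4 + 1/(130/71) = 4 + 71/130 = 591/130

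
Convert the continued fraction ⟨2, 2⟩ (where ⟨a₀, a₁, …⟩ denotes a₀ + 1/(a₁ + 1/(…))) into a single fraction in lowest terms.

5/2

Start with 2.
2 + 1/(2/1) = 2 + 1/2 = 5/2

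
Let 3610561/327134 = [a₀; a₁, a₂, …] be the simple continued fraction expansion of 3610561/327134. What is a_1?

27

Run the Euclidean algorithm, recording each quotient:
3610561 ÷ 327134 → quotient 11, remainder 12087
327134 ÷ 12087 → quotient 27, remainder 785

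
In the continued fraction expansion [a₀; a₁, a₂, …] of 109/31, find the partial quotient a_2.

1

⌊109/31⌋ = 3, remainder 16
⌊31/16⌋ = 1, remainder 15
⌊16/15⌋ = 1, remainder 1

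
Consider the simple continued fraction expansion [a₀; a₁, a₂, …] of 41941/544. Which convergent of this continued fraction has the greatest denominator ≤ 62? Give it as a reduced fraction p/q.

3161/41

List convergents until the denominator exceeds the bound:
a_0 = 77: 77/1  (≤ bound)
a_1 = 10: 771/10  (≤ bound)
a_2 = 3: 2390/31  (≤ bound)
a_3 = 1: 3161/41  (≤ bound)
a_4 = 3: 11873/154  (> 62, stop)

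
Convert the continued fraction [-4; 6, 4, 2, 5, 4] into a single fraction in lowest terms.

-4899/1276

Starting at the tail and folding back:
Start with 4.
5 + 1/(4/1) = 5 + 1/4 = 21/4
2 + 1/(21/4) = 2 + 4/21 = 46/21
4 + 1/(46/21) = 4 + 21/46 = 205/46
6 + 1/(205/46) = 6 + 46/205 = 1276/205
-4 + 1/(1276/205) = -4 + 205/1276 = -4899/1276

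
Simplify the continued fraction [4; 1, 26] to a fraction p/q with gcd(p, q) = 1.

134/27

Use the convergent recurrence hₖ = aₖ·hₖ₋₁ + hₖ₋₂ (and likewise for the denominators kₖ):
a_0 = 4: 4/1
a_1 = 1: 5/1
a_2 = 26: 134/27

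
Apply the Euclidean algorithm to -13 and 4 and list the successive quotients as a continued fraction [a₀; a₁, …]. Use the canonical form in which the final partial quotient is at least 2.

[-4; 1, 3]

Run the Euclidean algorithm, recording each quotient:
-13 = -4·4 + 3, so a_0 = -4
4 = 1·3 + 1, so a_1 = 1
3 = 3·1 + 0, so a_2 = 3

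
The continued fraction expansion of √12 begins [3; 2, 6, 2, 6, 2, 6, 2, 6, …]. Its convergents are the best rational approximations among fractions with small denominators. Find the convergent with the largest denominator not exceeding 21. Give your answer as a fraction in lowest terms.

a_0 = 3: 3/1  (≤ bound)
a_1 = 2: 7/2  (≤ bound)
a_2 = 6: 45/13  (≤ bound)
a_3 = 2: 97/28  (> 21, stop)

45/13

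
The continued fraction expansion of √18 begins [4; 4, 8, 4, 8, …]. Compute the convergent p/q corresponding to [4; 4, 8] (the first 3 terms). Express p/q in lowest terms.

140/33

Use the convergent recurrence hₖ = aₖ·hₖ₋₁ + hₖ₋₂ (and likewise for the denominators kₖ):
a_0 = 4: 4/1
a_1 = 4: 17/4
a_2 = 8: 140/33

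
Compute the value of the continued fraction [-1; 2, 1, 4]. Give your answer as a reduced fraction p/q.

Start with 4.
1 + 1/(4/1) = 1 + 1/4 = 5/4
2 + 1/(5/4) = 2 + 4/5 = 14/5
-1 + 1/(14/5) = -1 + 5/14 = -9/14

-9/14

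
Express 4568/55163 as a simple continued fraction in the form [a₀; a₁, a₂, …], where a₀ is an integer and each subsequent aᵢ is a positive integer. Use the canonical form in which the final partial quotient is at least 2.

4568 = 0·55163 + 4568, so a_0 = 0
55163 = 12·4568 + 347, so a_1 = 12
4568 = 13·347 + 57, so a_2 = 13
347 = 6·57 + 5, so a_3 = 6
57 = 11·5 + 2, so a_4 = 11
5 = 2·2 + 1, so a_5 = 2
2 = 2·1 + 0, so a_6 = 2

[0; 12, 13, 6, 11, 2, 2]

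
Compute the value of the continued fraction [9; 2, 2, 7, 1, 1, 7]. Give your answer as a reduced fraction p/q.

5596/595

Start with 7.
1 + 1/(7/1) = 1 + 1/7 = 8/7
1 + 1/(8/7) = 1 + 7/8 = 15/8
7 + 1/(15/8) = 7 + 8/15 = 113/15
2 + 1/(113/15) = 2 + 15/113 = 241/113
2 + 1/(241/113) = 2 + 113/241 = 595/241
9 + 1/(595/241) = 9 + 241/595 = 5596/595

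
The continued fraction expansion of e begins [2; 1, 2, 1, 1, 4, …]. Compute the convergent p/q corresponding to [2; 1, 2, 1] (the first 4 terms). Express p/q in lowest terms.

Starting at the tail and folding back:
Start with 1.
2 + 1/(1/1) = 2 + 1/1 = 3/1
1 + 1/(3/1) = 1 + 1/3 = 4/3
2 + 1/(4/3) = 2 + 3/4 = 11/4

11/4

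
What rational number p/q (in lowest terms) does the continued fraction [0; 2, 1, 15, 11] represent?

Use the convergent recurrence hₖ = aₖ·hₖ₋₁ + hₖ₋₂ (and likewise for the denominators kₖ):
a_0 = 0: 0/1
a_1 = 2: 1/2
a_2 = 1: 1/3
a_3 = 15: 16/47
a_4 = 11: 177/520

177/520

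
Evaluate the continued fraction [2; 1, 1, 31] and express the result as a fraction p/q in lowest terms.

Build up convergents one term at a time:
a_0 = 2: 2/1
a_1 = 1: 3/1
a_2 = 1: 5/2
a_3 = 31: 158/63

158/63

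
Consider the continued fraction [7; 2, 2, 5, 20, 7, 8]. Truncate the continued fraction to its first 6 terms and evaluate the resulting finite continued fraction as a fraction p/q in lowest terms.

Work from the innermost term outward:
Start with 7.
20 + 1/(7/1) = 20 + 1/7 = 141/7
5 + 1/(141/7) = 5 + 7/141 = 712/141
2 + 1/(712/141) = 2 + 141/712 = 1565/712
2 + 1/(1565/712) = 2 + 712/1565 = 3842/1565
7 + 1/(3842/1565) = 7 + 1565/3842 = 28459/3842

28459/3842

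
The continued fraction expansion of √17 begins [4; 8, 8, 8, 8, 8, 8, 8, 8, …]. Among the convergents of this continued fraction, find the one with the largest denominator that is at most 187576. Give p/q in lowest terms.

143649/34840

a_0 = 4: 4/1  (≤ bound)
a_1 = 8: 33/8  (≤ bound)
a_2 = 8: 268/65  (≤ bound)
a_3 = 8: 2177/528  (≤ bound)
a_4 = 8: 17684/4289  (≤ bound)
a_5 = 8: 143649/34840  (≤ bound)
a_6 = 8: 1166876/283009  (> 187576, stop)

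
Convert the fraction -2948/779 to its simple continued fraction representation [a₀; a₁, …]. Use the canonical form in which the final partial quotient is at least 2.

[-4; 4, 1, 1, 1, 3, 15]

Apply division with remainder until the remainder is 0:
-2948 = -4·779 + 168, so a_0 = -4
779 = 4·168 + 107, so a_1 = 4
168 = 1·107 + 61, so a_2 = 1
107 = 1·61 + 46, so a_3 = 1
61 = 1·46 + 15, so a_4 = 1
46 = 3·15 + 1, so a_5 = 3
15 = 15·1 + 0, so a_6 = 15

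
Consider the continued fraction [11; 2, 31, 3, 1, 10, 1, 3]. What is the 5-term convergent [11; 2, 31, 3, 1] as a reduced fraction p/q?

2919/254

Collapse the nested fraction from the inside out:
Start with 1.
3 + 1/(1/1) = 3 + 1/1 = 4/1
31 + 1/(4/1) = 31 + 1/4 = 125/4
2 + 1/(125/4) = 2 + 4/125 = 254/125
11 + 1/(254/125) = 11 + 125/254 = 2919/254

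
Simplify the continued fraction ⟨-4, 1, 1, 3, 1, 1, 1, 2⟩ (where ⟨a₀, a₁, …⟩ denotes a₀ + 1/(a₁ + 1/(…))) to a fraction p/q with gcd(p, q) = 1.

Start with 2.
1 + 1/(2/1) = 1 + 1/2 = 3/2
1 + 1/(3/2) = 1 + 2/3 = 5/3
1 + 1/(5/3) = 1 + 3/5 = 8/5
3 + 1/(8/5) = 3 + 5/8 = 29/8
1 + 1/(29/8) = 1 + 8/29 = 37/29
1 + 1/(37/29) = 1 + 29/37 = 66/37
-4 + 1/(66/37) = -4 + 37/66 = -227/66

-227/66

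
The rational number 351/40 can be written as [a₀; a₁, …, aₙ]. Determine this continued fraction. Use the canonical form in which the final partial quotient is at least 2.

[8; 1, 3, 2, 4]

⌊351/40⌋ = 8, remainder 31
⌊40/31⌋ = 1, remainder 9
⌊31/9⌋ = 3, remainder 4
⌊9/4⌋ = 2, remainder 1
⌊4/1⌋ = 4, remainder 0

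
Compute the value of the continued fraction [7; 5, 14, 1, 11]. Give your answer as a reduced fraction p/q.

6528/907

Starting at the tail and folding back:
Start with 11.
1 + 1/(11/1) = 1 + 1/11 = 12/11
14 + 1/(12/11) = 14 + 11/12 = 179/12
5 + 1/(179/12) = 5 + 12/179 = 907/179
7 + 1/(907/179) = 7 + 179/907 = 6528/907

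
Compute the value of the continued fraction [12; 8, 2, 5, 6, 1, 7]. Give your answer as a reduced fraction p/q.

a_0 = 12: 12/1
a_1 = 8: 97/8
a_2 = 2: 206/17
a_3 = 5: 1127/93
a_4 = 6: 6968/575
a_5 = 1: 8095/668
a_6 = 7: 63633/5251

63633/5251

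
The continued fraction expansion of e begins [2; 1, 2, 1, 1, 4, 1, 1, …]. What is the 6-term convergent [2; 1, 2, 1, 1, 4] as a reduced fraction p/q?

87/32

Use the convergent recurrence hₖ = aₖ·hₖ₋₁ + hₖ₋₂ (and likewise for the denominators kₖ):
a_0 = 2: 2/1
a_1 = 1: 3/1
a_2 = 2: 8/3
a_3 = 1: 11/4
a_4 = 1: 19/7
a_5 = 4: 87/32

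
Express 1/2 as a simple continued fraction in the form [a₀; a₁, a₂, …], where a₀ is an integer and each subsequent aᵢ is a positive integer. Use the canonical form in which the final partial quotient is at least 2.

[0; 2]

1 = 0·2 + 1, so a_0 = 0
2 = 2·1 + 0, so a_1 = 2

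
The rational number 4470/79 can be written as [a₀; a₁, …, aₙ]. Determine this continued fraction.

[56; 1, 1, 2, 1, 1, 6]

Repeatedly divide and take the remainder:
4470 = 56·79 + 46, so a_0 = 56
79 = 1·46 + 33, so a_1 = 1
46 = 1·33 + 13, so a_2 = 1
33 = 2·13 + 7, so a_3 = 2
13 = 1·7 + 6, so a_4 = 1
7 = 1·6 + 1, so a_5 = 1
6 = 6·1 + 0, so a_6 = 6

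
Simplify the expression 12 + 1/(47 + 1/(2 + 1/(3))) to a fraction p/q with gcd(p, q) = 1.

Use the convergent recurrence hₖ = aₖ·hₖ₋₁ + hₖ₋₂ (and likewise for the denominators kₖ):
a_0 = 12: 12/1
a_1 = 47: 565/47
a_2 = 2: 1142/95
a_3 = 3: 3991/332

3991/332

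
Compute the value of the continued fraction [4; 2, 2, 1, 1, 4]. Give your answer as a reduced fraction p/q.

Work from the innermost term outward:
Start with 4.
1 + 1/(4/1) = 1 + 1/4 = 5/4
1 + 1/(5/4) = 1 + 4/5 = 9/5
2 + 1/(9/5) = 2 + 5/9 = 23/9
2 + 1/(23/9) = 2 + 9/23 = 55/23
4 + 1/(55/23) = 4 + 23/55 = 243/55

243/55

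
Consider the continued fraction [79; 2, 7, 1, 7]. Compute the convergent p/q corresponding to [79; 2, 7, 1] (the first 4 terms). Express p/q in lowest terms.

1351/17

a_0 = 79: 79/1
a_1 = 2: 159/2
a_2 = 7: 1192/15
a_3 = 1: 1351/17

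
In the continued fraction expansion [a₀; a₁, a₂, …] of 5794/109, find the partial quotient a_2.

5794 = 53·109 + 17, so a_0 = 53
109 = 6·17 + 7, so a_1 = 6
17 = 2·7 + 3, so a_2 = 2

2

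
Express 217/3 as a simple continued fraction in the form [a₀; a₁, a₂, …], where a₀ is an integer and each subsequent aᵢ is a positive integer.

217 ÷ 3 → quotient 72, remainder 1
3 ÷ 1 → quotient 3, remainder 0

[72; 3]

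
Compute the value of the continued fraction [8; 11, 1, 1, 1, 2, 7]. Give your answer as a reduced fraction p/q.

a_0 = 8: 8/1
a_1 = 11: 89/11
a_2 = 1: 97/12
a_3 = 1: 186/23
a_4 = 1: 283/35
a_5 = 2: 752/93
a_6 = 7: 5547/686

5547/686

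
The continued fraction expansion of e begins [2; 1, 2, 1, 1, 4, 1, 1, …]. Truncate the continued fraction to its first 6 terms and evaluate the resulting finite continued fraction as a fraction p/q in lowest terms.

87/32

Start with 4.
1 + 1/(4/1) = 1 + 1/4 = 5/4
1 + 1/(5/4) = 1 + 4/5 = 9/5
2 + 1/(9/5) = 2 + 5/9 = 23/9
1 + 1/(23/9) = 1 + 9/23 = 32/23
2 + 1/(32/23) = 2 + 23/32 = 87/32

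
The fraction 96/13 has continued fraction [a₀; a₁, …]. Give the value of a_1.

2

Run the Euclidean algorithm, recording each quotient:
96 ÷ 13 → quotient 7, remainder 5
13 ÷ 5 → quotient 2, remainder 3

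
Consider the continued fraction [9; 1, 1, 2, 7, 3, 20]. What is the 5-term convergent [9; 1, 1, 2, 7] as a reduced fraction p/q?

355/37

Start with 7.
2 + 1/(7/1) = 2 + 1/7 = 15/7
1 + 1/(15/7) = 1 + 7/15 = 22/15
1 + 1/(22/15) = 1 + 15/22 = 37/22
9 + 1/(37/22) = 9 + 22/37 = 355/37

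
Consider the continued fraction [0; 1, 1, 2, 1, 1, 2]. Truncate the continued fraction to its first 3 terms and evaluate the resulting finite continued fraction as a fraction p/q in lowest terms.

Start with 1.
1 + 1/(1/1) = 1 + 1/1 = 2/1
0 + 1/(2/1) = 0 + 1/2 = 1/2

1/2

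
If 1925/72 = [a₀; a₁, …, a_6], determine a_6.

3

Apply division with remainder until the remainder is 0:
1925 = 26·72 + 53, so a_0 = 26
72 = 1·53 + 19, so a_1 = 1
53 = 2·19 + 15, so a_2 = 2
19 = 1·15 + 4, so a_3 = 1
15 = 3·4 + 3, so a_4 = 3
4 = 1·3 + 1, so a_5 = 1
3 = 3·1 + 0, so a_6 = 3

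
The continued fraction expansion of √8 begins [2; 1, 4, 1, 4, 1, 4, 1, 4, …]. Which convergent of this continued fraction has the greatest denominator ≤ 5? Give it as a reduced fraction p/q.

a_0 = 2: 2/1  (≤ bound)
a_1 = 1: 3/1  (≤ bound)
a_2 = 4: 14/5  (≤ bound)
a_3 = 1: 17/6  (> 5, stop)

14/5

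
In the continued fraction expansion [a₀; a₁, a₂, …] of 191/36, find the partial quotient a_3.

191 = 5·36 + 11, so a_0 = 5
36 = 3·11 + 3, so a_1 = 3
11 = 3·3 + 2, so a_2 = 3
3 = 1·2 + 1, so a_3 = 1

1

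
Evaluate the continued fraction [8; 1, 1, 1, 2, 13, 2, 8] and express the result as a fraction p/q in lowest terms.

16243/1883

a_0 = 8: 8/1
a_1 = 1: 9/1
a_2 = 1: 17/2
a_3 = 1: 26/3
a_4 = 2: 69/8
a_5 = 13: 923/107
a_6 = 2: 1915/222
a_7 = 8: 16243/1883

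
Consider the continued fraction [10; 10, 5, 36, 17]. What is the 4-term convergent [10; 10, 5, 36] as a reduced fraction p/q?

a_0 = 10: 10/1
a_1 = 10: 101/10
a_2 = 5: 515/51
a_3 = 36: 18641/1846

18641/1846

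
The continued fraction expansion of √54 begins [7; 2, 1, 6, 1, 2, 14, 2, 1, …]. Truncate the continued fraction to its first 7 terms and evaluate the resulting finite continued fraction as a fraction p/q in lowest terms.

6959/947

a_0 = 7: 7/1
a_1 = 2: 15/2
a_2 = 1: 22/3
a_3 = 6: 147/20
a_4 = 1: 169/23
a_5 = 2: 485/66
a_6 = 14: 6959/947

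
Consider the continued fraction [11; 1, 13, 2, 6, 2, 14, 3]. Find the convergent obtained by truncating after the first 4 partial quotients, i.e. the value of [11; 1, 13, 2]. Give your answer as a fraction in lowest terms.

346/29

a_0 = 11: 11/1
a_1 = 1: 12/1
a_2 = 13: 167/14
a_3 = 2: 346/29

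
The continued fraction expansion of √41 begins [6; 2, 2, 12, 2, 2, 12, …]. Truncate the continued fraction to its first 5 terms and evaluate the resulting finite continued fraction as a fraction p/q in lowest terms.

Start with 2.
12 + 1/(2/1) = 12 + 1/2 = 25/2
2 + 1/(25/2) = 2 + 2/25 = 52/25
2 + 1/(52/25) = 2 + 25/52 = 129/52
6 + 1/(129/52) = 6 + 52/129 = 826/129

826/129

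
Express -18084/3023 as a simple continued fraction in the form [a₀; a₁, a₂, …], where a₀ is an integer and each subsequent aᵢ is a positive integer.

Repeatedly divide and take the remainder:
-18084 ÷ 3023 → quotient -6, remainder 54
3023 ÷ 54 → quotient 55, remainder 53
54 ÷ 53 → quotient 1, remainder 1
53 ÷ 1 → quotient 53, remainder 0

[-6; 55, 1, 53]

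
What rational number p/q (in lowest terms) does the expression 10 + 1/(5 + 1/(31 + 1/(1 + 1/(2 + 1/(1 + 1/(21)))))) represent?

141732/13897

Start with 21.
1 + 1/(21/1) = 1 + 1/21 = 22/21
2 + 1/(22/21) = 2 + 21/22 = 65/22
1 + 1/(65/22) = 1 + 22/65 = 87/65
31 + 1/(87/65) = 31 + 65/87 = 2762/87
5 + 1/(2762/87) = 5 + 87/2762 = 13897/2762
10 + 1/(13897/2762) = 10 + 2762/13897 = 141732/13897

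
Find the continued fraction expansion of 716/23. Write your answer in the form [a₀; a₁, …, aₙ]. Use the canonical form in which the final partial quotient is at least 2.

[31; 7, 1, 2]

Run the Euclidean algorithm, recording each quotient:
716 ÷ 23 → quotient 31, remainder 3
23 ÷ 3 → quotient 7, remainder 2
3 ÷ 2 → quotient 1, remainder 1
2 ÷ 1 → quotient 2, remainder 0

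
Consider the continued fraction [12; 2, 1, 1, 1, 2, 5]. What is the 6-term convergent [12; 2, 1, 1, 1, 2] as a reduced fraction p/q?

Use the convergent recurrence hₖ = aₖ·hₖ₋₁ + hₖ₋₂ (and likewise for the denominators kₖ):
a_0 = 12: 12/1
a_1 = 2: 25/2
a_2 = 1: 37/3
a_3 = 1: 62/5
a_4 = 1: 99/8
a_5 = 2: 260/21

260/21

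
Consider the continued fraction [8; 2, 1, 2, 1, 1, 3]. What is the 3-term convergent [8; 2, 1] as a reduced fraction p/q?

25/3

Start with 1.
2 + 1/(1/1) = 2 + 1/1 = 3/1
8 + 1/(3/1) = 8 + 1/3 = 25/3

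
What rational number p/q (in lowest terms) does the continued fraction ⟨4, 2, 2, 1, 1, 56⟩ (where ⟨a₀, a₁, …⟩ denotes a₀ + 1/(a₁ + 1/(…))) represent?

2999/679

Build up convergents one term at a time:
a_0 = 4: 4/1
a_1 = 2: 9/2
a_2 = 2: 22/5
a_3 = 1: 31/7
a_4 = 1: 53/12
a_5 = 56: 2999/679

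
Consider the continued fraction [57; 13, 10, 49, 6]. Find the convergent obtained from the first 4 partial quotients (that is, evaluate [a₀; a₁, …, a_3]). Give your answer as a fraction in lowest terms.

367115/6432

a_0 = 57: 57/1
a_1 = 13: 742/13
a_2 = 10: 7477/131
a_3 = 49: 367115/6432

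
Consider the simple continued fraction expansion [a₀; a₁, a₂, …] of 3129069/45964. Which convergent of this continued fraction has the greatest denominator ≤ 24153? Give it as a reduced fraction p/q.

1442201/21185

a_0 = 68: 68/1  (≤ bound)
a_1 = 13: 885/13  (≤ bound)
a_2 = 14: 12458/183  (≤ bound)
a_3 = 2: 25801/379  (≤ bound)
a_4 = 8: 218866/3215  (≤ bound)
a_5 = 1: 244667/3594  (≤ bound)
a_6 = 5: 1442201/21185  (≤ bound)
a_7 = 2: 3129069/45964  (> 24153, stop)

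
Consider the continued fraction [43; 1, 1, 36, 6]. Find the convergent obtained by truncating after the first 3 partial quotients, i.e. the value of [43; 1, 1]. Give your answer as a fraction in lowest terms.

Start with 1.
1 + 1/(1/1) = 1 + 1/1 = 2/1
43 + 1/(2/1) = 43 + 1/2 = 87/2

87/2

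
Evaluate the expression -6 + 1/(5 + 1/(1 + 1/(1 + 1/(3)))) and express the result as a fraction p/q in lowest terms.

-227/39

Work from the innermost term outward:
Start with 3.
1 + 1/(3/1) = 1 + 1/3 = 4/3
1 + 1/(4/3) = 1 + 3/4 = 7/4
5 + 1/(7/4) = 5 + 4/7 = 39/7
-6 + 1/(39/7) = -6 + 7/39 = -227/39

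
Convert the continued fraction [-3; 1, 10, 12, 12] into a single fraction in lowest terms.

-3359/1607

a_0 = -3: -3/1
a_1 = 1: -2/1
a_2 = 10: -23/11
a_3 = 12: -278/133
a_4 = 12: -3359/1607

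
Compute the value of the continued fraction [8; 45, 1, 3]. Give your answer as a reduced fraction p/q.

a_0 = 8: 8/1
a_1 = 45: 361/45
a_2 = 1: 369/46
a_3 = 3: 1468/183

1468/183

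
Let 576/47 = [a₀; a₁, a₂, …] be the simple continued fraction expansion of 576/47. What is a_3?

576 ÷ 47 → quotient 12, remainder 12
47 ÷ 12 → quotient 3, remainder 11
12 ÷ 11 → quotient 1, remainder 1
11 ÷ 1 → quotient 11, remainder 0

11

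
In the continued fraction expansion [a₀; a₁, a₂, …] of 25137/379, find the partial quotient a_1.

3

⌊25137/379⌋ = 66, remainder 123
⌊379/123⌋ = 3, remainder 10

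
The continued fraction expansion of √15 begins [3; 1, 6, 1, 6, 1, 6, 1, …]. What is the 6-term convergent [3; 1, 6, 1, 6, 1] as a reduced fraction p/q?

Collapse the nested fraction from the inside out:
Start with 1.
6 + 1/(1/1) = 6 + 1/1 = 7/1
1 + 1/(7/1) = 1 + 1/7 = 8/7
6 + 1/(8/7) = 6 + 7/8 = 55/8
1 + 1/(55/8) = 1 + 8/55 = 63/55
3 + 1/(63/55) = 3 + 55/63 = 244/63

244/63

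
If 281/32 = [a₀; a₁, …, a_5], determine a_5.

281 = 8·32 + 25, so a_0 = 8
32 = 1·25 + 7, so a_1 = 1
25 = 3·7 + 4, so a_2 = 3
7 = 1·4 + 3, so a_3 = 1
4 = 1·3 + 1, so a_4 = 1
3 = 3·1 + 0, so a_5 = 3

3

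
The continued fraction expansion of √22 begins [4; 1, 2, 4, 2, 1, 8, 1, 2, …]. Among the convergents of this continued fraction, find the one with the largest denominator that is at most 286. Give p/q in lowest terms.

a_0 = 4: 4/1  (≤ bound)
a_1 = 1: 5/1  (≤ bound)
a_2 = 2: 14/3  (≤ bound)
a_3 = 4: 61/13  (≤ bound)
a_4 = 2: 136/29  (≤ bound)
a_5 = 1: 197/42  (≤ bound)
a_6 = 8: 1712/365  (> 286, stop)

197/42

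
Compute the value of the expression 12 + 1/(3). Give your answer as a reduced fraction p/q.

Work from the innermost term outward:
Start with 3.
12 + 1/(3/1) = 12 + 1/3 = 37/3

37/3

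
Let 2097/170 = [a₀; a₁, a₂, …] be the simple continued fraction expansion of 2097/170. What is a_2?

1

Apply division with remainder until the remainder is 0:
2097 ÷ 170 → quotient 12, remainder 57
170 ÷ 57 → quotient 2, remainder 56
57 ÷ 56 → quotient 1, remainder 1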